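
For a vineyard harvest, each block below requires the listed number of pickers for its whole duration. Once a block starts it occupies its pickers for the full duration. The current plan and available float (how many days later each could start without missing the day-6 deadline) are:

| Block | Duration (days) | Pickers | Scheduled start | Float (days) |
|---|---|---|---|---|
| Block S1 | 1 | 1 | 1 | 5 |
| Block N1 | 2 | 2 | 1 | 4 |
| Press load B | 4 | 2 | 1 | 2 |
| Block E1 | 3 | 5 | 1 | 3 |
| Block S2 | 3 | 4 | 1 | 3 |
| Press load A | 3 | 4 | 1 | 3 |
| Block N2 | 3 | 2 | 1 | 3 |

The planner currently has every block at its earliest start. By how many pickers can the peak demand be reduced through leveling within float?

Early-start peak: d1:20  d2:19  d3:17  d4:2  d5:0  d6:0 ⇒ 20.
Leveled (Block S1@1, Block N1@1, Press load B@3, Block E1@1, Block S2@4, Press load A@4, Block N2@1): d1:10  d2:9  d3:9  d4:10  d5:10  d6:10 ⇒ 10.
Reduction 20 − 10 = 10.

10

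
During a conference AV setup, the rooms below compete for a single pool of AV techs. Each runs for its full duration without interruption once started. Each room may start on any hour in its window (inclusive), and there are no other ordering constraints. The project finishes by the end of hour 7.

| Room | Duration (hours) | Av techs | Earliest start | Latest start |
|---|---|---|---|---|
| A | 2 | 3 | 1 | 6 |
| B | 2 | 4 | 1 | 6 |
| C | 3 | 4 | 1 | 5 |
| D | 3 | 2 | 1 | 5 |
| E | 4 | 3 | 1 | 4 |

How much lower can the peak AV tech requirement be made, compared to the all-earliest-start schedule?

9

Early-start peak: h1:16  h2:16  h3:9  h4:3  h5:0  h6:0  h7:0 ⇒ 16.
Leveled (A@1, B@3, C@5, D@1, E@4): h1:5  h2:5  h3:6  h4:7  h5:7  h6:7  h7:7 ⇒ 7.
Reduction 16 − 7 = 9.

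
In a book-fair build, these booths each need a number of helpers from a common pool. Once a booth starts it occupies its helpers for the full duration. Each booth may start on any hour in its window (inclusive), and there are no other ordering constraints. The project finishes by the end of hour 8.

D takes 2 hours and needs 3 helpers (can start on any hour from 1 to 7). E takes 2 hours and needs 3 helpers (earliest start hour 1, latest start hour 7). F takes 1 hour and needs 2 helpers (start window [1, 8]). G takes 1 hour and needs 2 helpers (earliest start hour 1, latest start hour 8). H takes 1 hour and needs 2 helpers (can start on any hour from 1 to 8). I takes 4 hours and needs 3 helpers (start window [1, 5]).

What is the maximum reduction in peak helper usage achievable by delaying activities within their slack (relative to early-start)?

10

Early-start peak: h1:15  h2:9  h3:3  h4:3  h5:0  h6:0  h7:0  h8:0 ⇒ 15.
Leveled (D@1, E@3, F@1, G@2, H@3, I@5): h1:5  h2:5  h3:5  h4:3  h5:3  h6:3  h7:3  h8:3 ⇒ 5.
Reduction 15 − 5 = 10.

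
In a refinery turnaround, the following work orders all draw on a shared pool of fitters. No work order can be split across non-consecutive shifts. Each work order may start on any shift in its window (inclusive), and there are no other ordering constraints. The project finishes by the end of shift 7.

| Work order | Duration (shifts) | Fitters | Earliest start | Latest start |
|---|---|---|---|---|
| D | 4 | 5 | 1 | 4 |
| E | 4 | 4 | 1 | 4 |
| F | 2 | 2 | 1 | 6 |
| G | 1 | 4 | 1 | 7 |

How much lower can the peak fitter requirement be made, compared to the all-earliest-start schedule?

6

Early-start peak: s1:15  s2:11  s3:9  s4:9  s5:0  s6:0  s7:0 ⇒ 15.
Leveled (D@1, E@1, F@5, G@5): s1:9  s2:9  s3:9  s4:9  s5:6  s6:2  s7:0 ⇒ 9.
Reduction 15 − 9 = 6.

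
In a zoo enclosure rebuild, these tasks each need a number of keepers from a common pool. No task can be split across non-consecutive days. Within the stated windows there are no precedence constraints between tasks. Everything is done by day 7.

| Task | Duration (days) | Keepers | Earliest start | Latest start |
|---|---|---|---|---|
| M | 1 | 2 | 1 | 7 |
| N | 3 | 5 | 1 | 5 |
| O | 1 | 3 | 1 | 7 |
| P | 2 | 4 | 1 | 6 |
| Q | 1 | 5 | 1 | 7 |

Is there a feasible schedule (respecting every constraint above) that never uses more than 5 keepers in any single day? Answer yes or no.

Schedule M@1, N@2, O@1, P@5, Q@7: d1:5  d2:5  d3:5  d4:5  d5:4  d6:4  d7:5 — peak 5 ≤ 5.

yes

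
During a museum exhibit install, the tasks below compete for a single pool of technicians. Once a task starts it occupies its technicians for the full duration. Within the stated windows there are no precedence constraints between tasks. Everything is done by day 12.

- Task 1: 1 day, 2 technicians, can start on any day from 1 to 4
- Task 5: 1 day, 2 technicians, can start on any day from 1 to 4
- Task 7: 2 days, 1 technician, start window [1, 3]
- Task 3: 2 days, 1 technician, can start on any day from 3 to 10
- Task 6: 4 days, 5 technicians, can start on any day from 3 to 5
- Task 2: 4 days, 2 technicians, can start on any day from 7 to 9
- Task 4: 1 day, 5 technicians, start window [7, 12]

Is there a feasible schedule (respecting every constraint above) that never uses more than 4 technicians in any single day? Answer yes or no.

no

The minimum achievable peak is 5; 4 < 5, so no feasible schedule stays within the cap.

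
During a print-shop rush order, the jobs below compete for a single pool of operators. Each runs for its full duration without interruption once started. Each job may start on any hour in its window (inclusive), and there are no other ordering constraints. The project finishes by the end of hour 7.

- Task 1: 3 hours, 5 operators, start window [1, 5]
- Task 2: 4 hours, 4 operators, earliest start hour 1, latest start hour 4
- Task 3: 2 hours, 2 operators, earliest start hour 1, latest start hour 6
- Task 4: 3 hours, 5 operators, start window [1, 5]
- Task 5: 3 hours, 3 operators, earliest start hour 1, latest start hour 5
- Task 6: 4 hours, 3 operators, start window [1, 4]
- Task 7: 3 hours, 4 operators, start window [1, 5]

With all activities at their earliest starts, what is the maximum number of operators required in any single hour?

Early-start schedule: Task 1@1, Task 2@1, Task 3@1, Task 4@1, Task 5@1, Task 6@1, Task 7@1.
Load per hour: hour 1: 26, hour 2: 26, hour 3: 24, hour 4: 7, hour 5: 0, hour 6: 0, hour 7: 0.
Peak is 26.

26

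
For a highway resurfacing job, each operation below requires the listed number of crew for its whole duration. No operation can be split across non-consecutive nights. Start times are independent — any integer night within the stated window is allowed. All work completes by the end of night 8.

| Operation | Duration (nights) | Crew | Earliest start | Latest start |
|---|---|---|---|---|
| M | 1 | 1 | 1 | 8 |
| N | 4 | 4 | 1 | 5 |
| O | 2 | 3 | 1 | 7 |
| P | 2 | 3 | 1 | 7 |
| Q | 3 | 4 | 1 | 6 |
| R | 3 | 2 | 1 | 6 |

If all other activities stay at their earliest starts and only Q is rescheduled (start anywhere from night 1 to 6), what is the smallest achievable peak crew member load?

13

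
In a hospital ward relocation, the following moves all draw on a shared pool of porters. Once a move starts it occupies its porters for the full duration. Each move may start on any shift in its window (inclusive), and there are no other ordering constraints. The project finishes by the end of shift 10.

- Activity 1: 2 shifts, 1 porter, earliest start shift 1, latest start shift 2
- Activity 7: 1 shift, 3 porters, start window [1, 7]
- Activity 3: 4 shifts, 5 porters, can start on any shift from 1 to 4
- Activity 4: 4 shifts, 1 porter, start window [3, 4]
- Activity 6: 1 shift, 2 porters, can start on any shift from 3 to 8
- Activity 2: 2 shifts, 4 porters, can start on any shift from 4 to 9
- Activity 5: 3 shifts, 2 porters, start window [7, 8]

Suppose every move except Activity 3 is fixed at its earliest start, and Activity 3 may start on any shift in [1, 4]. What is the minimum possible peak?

Activity 3@1: s1:9  s2:6  s3:8  s4:10  s5:5  s6:1  s7:2  s8:2  s9:2  s10:0 → peak 10
Activity 3@2: s1:4  s2:6  s3:8  s4:10  s5:10  s6:1  s7:2  s8:2  s9:2  s10:0 → peak 10
Activity 3@3: s1:4  s2:1  s3:8  s4:10  s5:10  s6:6  s7:2  s8:2  s9:2  s10:0 → peak 10
Activity 3@4: s1:4  s2:1  s3:3  s4:10  s5:10  s6:6  s7:7  s8:2  s9:2  s10:0 → peak 10
Best is Activity 3@1, peak 10.

10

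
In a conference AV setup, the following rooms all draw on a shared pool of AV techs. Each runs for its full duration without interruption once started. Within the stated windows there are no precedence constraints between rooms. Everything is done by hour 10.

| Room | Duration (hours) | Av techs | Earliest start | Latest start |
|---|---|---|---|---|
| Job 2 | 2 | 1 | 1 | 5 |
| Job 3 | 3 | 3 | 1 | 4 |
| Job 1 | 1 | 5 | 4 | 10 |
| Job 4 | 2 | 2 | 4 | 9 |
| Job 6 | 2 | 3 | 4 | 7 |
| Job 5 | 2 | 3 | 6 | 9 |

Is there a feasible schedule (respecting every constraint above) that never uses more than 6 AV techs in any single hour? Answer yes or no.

yes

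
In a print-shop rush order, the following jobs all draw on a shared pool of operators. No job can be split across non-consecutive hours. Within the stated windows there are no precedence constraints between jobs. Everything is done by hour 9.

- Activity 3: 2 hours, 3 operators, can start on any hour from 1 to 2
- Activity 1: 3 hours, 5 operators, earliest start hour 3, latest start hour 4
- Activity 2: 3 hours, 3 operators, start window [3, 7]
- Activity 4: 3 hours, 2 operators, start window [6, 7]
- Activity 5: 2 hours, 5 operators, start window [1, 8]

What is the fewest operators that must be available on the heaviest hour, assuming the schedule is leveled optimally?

Schedule Activity 3@1, Activity 1@3, Activity 2@3, Activity 4@6, Activity 5@1: h1:8  h2:8  h3:8  h4:8  h5:8  h6:2  h7:2  h8:2  h9:0 — peak 8.

8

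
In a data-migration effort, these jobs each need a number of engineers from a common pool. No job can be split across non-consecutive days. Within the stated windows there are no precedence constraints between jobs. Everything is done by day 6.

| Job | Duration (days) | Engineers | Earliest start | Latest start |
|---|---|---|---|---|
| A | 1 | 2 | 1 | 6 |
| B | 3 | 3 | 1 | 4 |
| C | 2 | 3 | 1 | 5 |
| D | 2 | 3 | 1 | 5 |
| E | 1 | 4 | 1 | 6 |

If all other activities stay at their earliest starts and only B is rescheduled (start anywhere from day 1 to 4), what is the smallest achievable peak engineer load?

B@1: d1:15  d2:9  d3:3  d4:0  d5:0  d6:0 → peak 15
B@2: d1:12  d2:9  d3:3  d4:3  d5:0  d6:0 → peak 12
B@3: d1:12  d2:6  d3:3  d4:3  d5:3  d6:0 → peak 12
B@4: d1:12  d2:6  d3:0  d4:3  d5:3  d6:3 → peak 12
Best is B@2, peak 12.

12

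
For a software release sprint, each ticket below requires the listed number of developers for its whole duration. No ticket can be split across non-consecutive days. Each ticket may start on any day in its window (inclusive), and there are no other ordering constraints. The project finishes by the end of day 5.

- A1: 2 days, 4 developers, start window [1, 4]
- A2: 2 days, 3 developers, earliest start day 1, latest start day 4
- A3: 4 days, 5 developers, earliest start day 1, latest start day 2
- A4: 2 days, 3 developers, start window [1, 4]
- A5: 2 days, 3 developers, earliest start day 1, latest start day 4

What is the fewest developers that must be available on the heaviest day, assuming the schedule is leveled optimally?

12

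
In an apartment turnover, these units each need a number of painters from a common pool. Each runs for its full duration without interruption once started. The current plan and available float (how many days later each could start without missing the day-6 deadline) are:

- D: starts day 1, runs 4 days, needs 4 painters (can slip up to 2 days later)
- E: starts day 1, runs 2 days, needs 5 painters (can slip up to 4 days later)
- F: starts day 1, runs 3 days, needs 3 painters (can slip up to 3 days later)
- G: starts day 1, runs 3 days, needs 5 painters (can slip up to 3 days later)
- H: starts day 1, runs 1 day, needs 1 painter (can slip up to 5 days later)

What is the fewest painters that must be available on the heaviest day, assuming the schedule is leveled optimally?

9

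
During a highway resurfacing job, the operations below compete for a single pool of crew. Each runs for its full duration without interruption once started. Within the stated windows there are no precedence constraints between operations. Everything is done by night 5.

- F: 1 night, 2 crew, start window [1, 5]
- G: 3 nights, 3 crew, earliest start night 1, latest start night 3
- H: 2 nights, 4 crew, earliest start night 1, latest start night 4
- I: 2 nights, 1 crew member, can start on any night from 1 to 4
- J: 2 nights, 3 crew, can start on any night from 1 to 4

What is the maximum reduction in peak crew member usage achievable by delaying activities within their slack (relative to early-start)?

Early-start peak: n1:13  n2:11  n3:3  n4:0  n5:0 ⇒ 13.
Leveled (F@1, G@1, H@4, I@4, J@2): n1:5  n2:6  n3:6  n4:5  n5:5 ⇒ 6.
Reduction 13 − 6 = 7.

7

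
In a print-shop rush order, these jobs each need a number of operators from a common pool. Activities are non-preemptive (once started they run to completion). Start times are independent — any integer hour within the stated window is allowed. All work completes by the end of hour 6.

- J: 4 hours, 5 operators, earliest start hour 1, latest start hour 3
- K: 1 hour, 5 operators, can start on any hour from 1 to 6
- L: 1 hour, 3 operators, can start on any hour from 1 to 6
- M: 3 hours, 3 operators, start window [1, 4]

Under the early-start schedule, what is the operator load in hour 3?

8

At early start, hour 3 has: J, M.
Demand: 5 + 3 = 8.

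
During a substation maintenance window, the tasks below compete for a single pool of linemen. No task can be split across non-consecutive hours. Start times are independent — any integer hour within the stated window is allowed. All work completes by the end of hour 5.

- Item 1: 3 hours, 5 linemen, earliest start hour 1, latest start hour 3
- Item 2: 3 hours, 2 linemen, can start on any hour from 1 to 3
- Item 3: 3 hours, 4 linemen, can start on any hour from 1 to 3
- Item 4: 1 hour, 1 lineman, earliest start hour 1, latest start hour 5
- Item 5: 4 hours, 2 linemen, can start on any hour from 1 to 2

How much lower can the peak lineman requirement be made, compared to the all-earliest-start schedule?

Early-start peak: h1:14  h2:13  h3:13  h4:2  h5:0 ⇒ 14.
Leveled (Item 1@1, Item 2@1, Item 3@1, Item 4@1, Item 5@2): h1:12  h2:13  h3:13  h4:2  h5:2 ⇒ 13.
Reduction 14 − 13 = 1.

1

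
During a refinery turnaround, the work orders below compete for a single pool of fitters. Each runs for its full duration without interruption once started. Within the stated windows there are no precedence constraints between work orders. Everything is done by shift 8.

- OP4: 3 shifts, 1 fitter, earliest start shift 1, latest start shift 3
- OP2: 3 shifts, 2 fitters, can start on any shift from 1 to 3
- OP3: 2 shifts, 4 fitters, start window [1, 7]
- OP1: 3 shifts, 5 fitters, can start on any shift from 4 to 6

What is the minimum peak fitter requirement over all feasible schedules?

5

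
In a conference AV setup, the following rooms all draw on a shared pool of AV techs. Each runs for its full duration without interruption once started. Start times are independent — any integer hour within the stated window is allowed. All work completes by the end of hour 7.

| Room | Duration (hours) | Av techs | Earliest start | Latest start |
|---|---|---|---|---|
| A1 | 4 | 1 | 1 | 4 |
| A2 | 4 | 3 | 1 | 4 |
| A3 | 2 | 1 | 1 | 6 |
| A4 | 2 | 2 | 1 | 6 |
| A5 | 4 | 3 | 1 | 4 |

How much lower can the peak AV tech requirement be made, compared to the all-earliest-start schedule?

Early-start peak: h1:10  h2:10  h3:7  h4:7  h5:0  h6:0  h7:0 ⇒ 10.
Leveled (A1@1, A2@1, A3@1, A4@1, A5@3): h1:7  h2:7  h3:7  h4:7  h5:3  h6:3  h7:0 ⇒ 7.
Reduction 10 − 7 = 3.

3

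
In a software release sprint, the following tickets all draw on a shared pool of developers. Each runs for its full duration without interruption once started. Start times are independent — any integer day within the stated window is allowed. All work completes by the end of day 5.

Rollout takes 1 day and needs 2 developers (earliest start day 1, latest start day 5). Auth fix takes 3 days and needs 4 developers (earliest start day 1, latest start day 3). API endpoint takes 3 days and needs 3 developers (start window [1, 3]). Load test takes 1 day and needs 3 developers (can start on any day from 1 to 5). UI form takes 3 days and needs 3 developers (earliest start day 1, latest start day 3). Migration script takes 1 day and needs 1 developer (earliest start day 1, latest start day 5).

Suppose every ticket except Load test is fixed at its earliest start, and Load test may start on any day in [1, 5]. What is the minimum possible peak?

13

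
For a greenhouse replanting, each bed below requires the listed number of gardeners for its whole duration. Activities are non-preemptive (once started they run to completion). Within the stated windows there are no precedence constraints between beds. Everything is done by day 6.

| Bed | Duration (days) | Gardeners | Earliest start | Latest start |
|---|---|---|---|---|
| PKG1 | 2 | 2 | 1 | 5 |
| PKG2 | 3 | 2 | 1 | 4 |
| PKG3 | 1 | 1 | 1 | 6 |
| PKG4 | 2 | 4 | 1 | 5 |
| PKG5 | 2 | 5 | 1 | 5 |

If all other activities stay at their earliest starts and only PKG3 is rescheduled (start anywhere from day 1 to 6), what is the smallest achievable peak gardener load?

13

PKG3@1: d1:14  d2:13  d3:2  d4:0  d5:0  d6:0 → peak 14
PKG3@2: d1:13  d2:14  d3:2  d4:0  d5:0  d6:0 → peak 14
PKG3@3: d1:13  d2:13  d3:3  d4:0  d5:0  d6:0 → peak 13
PKG3@4: d1:13  d2:13  d3:2  d4:1  d5:0  d6:0 → peak 13
PKG3@5: d1:13  d2:13  d3:2  d4:0  d5:1  d6:0 → peak 13
PKG3@6: d1:13  d2:13  d3:2  d4:0  d5:0  d6:1 → peak 13
Best is PKG3@3, peak 13.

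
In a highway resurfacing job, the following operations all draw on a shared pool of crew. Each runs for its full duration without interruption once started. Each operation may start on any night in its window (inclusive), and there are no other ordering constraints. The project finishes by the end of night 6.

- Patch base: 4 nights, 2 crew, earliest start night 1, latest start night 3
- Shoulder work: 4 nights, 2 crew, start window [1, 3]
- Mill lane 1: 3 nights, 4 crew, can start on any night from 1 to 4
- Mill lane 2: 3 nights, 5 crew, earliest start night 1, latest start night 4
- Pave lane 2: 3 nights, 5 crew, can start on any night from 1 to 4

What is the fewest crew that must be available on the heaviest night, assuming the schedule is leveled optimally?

Early-start (Patch base@1, Shoulder work@1, Mill lane 1@1, Mill lane 2@1, Pave lane 2@1) gives peak 18: n1:18  n2:18  n3:18  n4:4  n5:0  n6:0.
Shift Pave lane 2→4.
Schedule Patch base@1, Shoulder work@1, Mill lane 1@1, Mill lane 2@1, Pave lane 2@4: n1:13  n2:13  n3:13  n4:9  n5:5  n6:5 — peak 13.

13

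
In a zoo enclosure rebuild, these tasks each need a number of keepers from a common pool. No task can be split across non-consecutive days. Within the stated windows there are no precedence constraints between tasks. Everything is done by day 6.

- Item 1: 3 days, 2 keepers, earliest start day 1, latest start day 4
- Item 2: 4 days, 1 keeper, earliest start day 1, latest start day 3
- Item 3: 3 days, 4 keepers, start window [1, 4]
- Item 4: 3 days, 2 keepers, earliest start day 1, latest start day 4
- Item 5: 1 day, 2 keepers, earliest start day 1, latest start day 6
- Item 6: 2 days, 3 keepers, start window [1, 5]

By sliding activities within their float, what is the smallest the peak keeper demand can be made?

7

Early-start (Item 1@1, Item 2@1, Item 3@1, Item 4@1, Item 5@1, Item 6@1) gives peak 14: d1:14  d2:12  d3:9  d4:1  d5:0  d6:0.
Shift Item 4→4, Item 5→4, Item 6→5.
Schedule Item 1@1, Item 2@1, Item 3@1, Item 4@4, Item 5@4, Item 6@5: d1:7  d2:7  d3:7  d4:5  d5:5  d6:5 — peak 7.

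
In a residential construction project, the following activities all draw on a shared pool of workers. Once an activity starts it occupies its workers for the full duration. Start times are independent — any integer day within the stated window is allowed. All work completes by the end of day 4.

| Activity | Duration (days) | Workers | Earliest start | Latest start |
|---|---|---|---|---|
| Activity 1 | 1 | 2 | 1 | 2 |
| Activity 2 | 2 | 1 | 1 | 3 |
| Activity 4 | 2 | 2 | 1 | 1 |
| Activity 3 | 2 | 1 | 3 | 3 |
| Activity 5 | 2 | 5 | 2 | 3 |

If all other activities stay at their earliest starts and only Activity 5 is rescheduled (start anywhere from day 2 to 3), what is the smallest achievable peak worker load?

6

Activity 5@2: d1:5  d2:8  d3:6  d4:1 → peak 8
Activity 5@3: d1:5  d2:3  d3:6  d4:6 → peak 6
Best is Activity 5@3, peak 6.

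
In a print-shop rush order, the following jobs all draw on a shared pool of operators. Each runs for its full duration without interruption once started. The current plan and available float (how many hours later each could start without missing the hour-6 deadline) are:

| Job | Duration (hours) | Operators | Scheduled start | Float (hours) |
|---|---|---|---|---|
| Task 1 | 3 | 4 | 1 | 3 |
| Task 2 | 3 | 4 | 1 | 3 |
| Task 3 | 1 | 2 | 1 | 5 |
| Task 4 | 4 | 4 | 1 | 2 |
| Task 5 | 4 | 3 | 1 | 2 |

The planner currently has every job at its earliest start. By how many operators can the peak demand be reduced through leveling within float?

6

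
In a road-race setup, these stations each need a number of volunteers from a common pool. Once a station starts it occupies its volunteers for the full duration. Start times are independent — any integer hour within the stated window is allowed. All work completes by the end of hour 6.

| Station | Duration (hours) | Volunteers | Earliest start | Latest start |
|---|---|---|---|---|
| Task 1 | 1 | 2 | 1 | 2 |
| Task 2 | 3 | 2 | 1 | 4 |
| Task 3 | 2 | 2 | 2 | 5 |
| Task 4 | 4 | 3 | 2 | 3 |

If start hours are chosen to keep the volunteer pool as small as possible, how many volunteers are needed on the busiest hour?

5

Early-start (Task 1@1, Task 2@1, Task 3@2, Task 4@2) gives peak 7: h1:4  h2:7  h3:7  h4:3  h5:3  h6:0.
Shift Task 3→4.
Schedule Task 1@1, Task 2@1, Task 3@4, Task 4@2: h1:4  h2:5  h3:5  h4:5  h5:5  h6:0 — peak 5.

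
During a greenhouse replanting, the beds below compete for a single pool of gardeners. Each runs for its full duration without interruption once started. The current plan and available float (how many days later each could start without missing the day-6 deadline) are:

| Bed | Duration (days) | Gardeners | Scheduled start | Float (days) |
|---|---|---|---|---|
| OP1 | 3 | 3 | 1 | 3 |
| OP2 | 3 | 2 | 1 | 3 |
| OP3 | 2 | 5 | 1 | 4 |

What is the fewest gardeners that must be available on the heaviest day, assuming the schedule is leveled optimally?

5

Early-start (OP1@1, OP2@1, OP3@1) gives peak 10: d1:10  d2:10  d3:5  d4:0  d5:0  d6:0.
Shift OP3→4.
Schedule OP1@1, OP2@1, OP3@4: d1:5  d2:5  d3:5  d4:5  d5:5  d6:0 — peak 5.
Total gardener-days = 25 over 6 days ⇒ peak ≥ ⌈25/6⌉ = 5, so 5 is optimal.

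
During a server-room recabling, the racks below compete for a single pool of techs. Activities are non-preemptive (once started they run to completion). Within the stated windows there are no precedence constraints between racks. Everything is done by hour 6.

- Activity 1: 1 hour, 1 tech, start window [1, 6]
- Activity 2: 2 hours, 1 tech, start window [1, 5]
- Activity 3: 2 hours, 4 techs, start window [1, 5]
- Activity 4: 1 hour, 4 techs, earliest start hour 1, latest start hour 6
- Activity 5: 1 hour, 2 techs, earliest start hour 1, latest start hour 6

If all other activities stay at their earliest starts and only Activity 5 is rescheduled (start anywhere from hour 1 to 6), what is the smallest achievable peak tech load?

10

Activity 5@1: h1:12  h2:5  h3:0  h4:0  h5:0  h6:0 → peak 12
Activity 5@2: h1:10  h2:7  h3:0  h4:0  h5:0  h6:0 → peak 10
Activity 5@3: h1:10  h2:5  h3:2  h4:0  h5:0  h6:0 → peak 10
Activity 5@4: h1:10  h2:5  h3:0  h4:2  h5:0  h6:0 → peak 10
Activity 5@5: h1:10  h2:5  h3:0  h4:0  h5:2  h6:0 → peak 10
Activity 5@6: h1:10  h2:5  h3:0  h4:0  h5:0  h6:2 → peak 10
Best is Activity 5@2, peak 10.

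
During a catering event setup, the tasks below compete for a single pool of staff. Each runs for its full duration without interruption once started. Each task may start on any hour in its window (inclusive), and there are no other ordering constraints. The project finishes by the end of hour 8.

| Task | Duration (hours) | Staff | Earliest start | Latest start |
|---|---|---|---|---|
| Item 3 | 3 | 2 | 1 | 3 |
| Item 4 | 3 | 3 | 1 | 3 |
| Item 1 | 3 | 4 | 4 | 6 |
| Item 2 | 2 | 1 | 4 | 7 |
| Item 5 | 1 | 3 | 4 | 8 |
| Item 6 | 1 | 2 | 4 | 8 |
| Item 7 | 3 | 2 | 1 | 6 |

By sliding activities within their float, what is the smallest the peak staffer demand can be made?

6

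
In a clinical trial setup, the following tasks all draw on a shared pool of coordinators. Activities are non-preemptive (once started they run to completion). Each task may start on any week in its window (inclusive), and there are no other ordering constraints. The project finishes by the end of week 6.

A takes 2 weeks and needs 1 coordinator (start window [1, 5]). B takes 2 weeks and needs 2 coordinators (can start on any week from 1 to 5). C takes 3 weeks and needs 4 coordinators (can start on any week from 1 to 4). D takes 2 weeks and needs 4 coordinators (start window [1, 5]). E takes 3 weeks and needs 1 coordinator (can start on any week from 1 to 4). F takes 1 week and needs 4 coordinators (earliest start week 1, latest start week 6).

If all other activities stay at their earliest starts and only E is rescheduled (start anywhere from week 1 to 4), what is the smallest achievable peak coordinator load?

E@1: w1:16  w2:12  w3:5  w4:0  w5:0  w6:0 → peak 16
E@2: w1:15  w2:12  w3:5  w4:1  w5:0  w6:0 → peak 15
E@3: w1:15  w2:11  w3:5  w4:1  w5:1  w6:0 → peak 15
E@4: w1:15  w2:11  w3:4  w4:1  w5:1  w6:1 → peak 15
Best is E@2, peak 15.

15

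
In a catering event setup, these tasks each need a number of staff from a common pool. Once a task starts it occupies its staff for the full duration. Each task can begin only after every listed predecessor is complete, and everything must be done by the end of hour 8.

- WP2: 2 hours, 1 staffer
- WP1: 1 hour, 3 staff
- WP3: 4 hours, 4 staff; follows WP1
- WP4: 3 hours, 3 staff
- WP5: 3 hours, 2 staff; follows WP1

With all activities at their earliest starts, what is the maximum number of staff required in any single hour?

10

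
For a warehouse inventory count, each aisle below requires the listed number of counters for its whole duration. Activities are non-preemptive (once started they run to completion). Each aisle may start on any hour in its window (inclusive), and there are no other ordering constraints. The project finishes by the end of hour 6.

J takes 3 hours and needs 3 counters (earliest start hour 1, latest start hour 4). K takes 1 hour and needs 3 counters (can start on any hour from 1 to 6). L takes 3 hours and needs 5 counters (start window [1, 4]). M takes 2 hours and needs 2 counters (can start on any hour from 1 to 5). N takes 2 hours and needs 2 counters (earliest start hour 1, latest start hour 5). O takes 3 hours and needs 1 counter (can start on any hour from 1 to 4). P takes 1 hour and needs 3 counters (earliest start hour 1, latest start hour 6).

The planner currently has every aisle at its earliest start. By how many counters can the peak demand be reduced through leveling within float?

12

Early-start peak: h1:19  h2:13  h3:9  h4:0  h5:0  h6:0 ⇒ 19.
Leveled (J@1, K@1, L@4, M@3, N@5, O@1, P@2): h1:7  h2:7  h3:6  h4:7  h5:7  h6:7 ⇒ 7.
Reduction 19 − 7 = 12.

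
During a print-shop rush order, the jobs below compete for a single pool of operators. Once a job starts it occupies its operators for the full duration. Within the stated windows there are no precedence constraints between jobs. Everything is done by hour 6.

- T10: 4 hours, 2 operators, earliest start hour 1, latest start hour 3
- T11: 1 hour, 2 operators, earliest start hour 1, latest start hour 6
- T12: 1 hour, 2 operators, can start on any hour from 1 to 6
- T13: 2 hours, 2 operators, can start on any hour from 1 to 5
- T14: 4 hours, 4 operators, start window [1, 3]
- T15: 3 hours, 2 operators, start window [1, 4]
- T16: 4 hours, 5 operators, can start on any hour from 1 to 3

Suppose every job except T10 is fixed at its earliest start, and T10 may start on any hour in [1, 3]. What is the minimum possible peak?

17

T10@1: h1:19  h2:15  h3:13  h4:11  h5:0  h6:0 → peak 19
T10@2: h1:17  h2:15  h3:13  h4:11  h5:2  h6:0 → peak 17
T10@3: h1:17  h2:13  h3:13  h4:11  h5:2  h6:2 → peak 17
Best is T10@2, peak 17.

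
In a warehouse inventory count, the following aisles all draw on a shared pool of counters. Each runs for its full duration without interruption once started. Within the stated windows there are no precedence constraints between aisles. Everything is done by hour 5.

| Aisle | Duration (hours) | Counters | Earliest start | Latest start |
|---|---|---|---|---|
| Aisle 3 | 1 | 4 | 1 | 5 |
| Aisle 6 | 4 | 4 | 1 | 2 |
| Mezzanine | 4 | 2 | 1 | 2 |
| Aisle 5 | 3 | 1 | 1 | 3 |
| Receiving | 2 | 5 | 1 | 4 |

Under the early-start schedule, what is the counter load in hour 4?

At early start, hour 4 has: Aisle 6, Mezzanine.
Demand: 4 + 2 = 6.

6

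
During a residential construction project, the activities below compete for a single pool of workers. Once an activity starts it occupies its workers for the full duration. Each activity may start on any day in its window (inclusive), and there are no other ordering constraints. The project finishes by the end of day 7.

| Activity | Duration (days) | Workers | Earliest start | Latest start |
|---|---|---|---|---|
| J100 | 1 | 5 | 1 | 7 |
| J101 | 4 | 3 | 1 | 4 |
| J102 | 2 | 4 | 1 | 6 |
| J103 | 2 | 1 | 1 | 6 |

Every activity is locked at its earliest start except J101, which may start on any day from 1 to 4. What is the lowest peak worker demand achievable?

J101@1: d1:13  d2:8  d3:3  d4:3  d5:0  d6:0  d7:0 → peak 13
J101@2: d1:10  d2:8  d3:3  d4:3  d5:3  d6:0  d7:0 → peak 10
J101@3: d1:10  d2:5  d3:3  d4:3  d5:3  d6:3  d7:0 → peak 10
J101@4: d1:10  d2:5  d3:0  d4:3  d5:3  d6:3  d7:3 → peak 10
Best is J101@2, peak 10.

10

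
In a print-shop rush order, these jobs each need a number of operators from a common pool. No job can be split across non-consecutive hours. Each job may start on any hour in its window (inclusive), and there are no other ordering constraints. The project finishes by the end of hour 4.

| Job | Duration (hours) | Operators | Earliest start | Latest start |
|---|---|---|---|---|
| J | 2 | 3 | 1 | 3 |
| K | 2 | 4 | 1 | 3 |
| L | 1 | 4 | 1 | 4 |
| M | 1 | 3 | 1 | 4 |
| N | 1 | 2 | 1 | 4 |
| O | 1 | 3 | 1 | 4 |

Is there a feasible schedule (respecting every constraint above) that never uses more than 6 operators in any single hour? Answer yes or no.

no

Total operator-hours = 26; over 4 hours the average is 26/4 > 6, so some hour must exceed 6.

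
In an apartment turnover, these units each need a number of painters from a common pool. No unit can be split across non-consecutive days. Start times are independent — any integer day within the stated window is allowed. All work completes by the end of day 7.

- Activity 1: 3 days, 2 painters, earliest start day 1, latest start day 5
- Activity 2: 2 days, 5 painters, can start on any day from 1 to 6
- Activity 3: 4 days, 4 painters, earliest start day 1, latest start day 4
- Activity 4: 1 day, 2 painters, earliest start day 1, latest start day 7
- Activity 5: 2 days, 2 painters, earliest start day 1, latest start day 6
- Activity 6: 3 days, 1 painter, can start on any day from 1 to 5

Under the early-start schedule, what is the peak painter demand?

16

Early-start schedule: Activity 1@1, Activity 2@1, Activity 3@1, Activity 4@1, Activity 5@1, Activity 6@1.
Load per day: day 1: 16, day 2: 14, day 3: 7, day 4: 4, day 5: 0, day 6: 0, day 7: 0.
Peak is 16.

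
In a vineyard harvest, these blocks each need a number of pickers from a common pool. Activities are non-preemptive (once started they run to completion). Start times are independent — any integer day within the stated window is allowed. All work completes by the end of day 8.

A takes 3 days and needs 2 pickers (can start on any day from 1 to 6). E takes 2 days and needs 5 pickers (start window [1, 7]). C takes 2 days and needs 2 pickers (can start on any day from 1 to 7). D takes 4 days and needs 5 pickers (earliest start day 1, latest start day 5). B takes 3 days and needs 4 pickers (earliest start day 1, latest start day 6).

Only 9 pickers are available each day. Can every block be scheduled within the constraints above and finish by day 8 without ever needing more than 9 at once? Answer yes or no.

Schedule A@1, E@1, C@1, D@3, B@4: d1:9  d2:9  d3:7  d4:9  d5:9  d6:9  d7:0  d8:0 — peak 9 ≤ 9.

yes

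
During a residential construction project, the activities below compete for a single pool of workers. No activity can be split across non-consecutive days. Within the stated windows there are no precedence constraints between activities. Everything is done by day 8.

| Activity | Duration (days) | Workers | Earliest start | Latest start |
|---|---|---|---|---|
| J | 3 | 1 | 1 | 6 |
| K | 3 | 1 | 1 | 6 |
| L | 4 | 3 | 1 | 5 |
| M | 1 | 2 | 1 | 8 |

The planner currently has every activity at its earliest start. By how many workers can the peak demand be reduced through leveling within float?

4

Early-start peak: d1:7  d2:5  d3:5  d4:3  d5:0  d6:0  d7:0  d8:0 ⇒ 7.
Leveled (J@1, K@1, L@4, M@8): d1:2  d2:2  d3:2  d4:3  d5:3  d6:3  d7:3  d8:2 ⇒ 3.
Reduction 7 − 3 = 4.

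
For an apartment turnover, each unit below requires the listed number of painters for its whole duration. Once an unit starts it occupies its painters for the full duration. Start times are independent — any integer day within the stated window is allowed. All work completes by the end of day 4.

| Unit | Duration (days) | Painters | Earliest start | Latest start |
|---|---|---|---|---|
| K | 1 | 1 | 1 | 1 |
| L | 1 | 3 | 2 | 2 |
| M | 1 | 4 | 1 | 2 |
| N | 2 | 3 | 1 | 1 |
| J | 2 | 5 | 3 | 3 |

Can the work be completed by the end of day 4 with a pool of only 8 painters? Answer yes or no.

Schedule K@1, L@2, M@1, N@1, J@3: d1:8  d2:6  d3:5  d4:5 — peak 8 ≤ 8.

yes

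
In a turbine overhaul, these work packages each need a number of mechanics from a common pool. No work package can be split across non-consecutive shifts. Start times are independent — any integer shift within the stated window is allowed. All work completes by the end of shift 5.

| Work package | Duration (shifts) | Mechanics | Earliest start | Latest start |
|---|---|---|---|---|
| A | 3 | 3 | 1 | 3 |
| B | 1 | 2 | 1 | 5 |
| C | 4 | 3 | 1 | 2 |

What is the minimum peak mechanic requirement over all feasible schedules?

6

Early-start (A@1, B@1, C@1) gives peak 8: s1:8  s2:6  s3:6  s4:3  s5:0.
Shift C→2.
Schedule A@1, B@1, C@2: s1:5  s2:6  s3:6  s4:3  s5:3 — peak 6.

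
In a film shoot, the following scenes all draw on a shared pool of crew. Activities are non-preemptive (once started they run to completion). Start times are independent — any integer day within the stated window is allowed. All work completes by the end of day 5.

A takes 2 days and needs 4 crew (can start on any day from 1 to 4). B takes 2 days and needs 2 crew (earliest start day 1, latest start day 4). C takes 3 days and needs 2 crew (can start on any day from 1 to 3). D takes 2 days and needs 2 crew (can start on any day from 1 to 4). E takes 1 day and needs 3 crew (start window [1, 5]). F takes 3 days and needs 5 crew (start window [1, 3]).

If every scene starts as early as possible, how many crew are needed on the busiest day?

Early-start schedule: A@1, B@1, C@1, D@1, E@1, F@1.
Load per day: day 1: 18, day 2: 15, day 3: 7, day 4: 0, day 5: 0.
Peak is 18.

18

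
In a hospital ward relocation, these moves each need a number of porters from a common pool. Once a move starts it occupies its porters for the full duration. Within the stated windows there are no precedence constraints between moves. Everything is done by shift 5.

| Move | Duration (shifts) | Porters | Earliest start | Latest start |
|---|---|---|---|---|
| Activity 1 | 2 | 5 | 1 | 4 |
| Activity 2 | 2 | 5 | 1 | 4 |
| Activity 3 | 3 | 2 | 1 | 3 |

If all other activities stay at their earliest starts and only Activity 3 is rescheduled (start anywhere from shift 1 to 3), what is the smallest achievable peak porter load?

10

Activity 3@1: s1:12  s2:12  s3:2  s4:0  s5:0 → peak 12
Activity 3@2: s1:10  s2:12  s3:2  s4:2  s5:0 → peak 12
Activity 3@3: s1:10  s2:10  s3:2  s4:2  s5:2 → peak 10
Best is Activity 3@3, peak 10.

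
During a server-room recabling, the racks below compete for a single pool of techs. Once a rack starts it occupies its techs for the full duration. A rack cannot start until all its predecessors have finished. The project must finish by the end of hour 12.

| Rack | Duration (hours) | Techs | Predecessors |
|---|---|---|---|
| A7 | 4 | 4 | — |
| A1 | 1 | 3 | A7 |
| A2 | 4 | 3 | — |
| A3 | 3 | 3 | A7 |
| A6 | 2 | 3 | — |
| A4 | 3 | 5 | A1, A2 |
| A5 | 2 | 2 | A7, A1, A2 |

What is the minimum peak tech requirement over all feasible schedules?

7

Early-start (A7@1, A1@5, A2@1, A3@5, A6@1, A4@6, A5@6) gives peak 10: h1:10  h2:10  h3:7  h4:7  h5:6  h6:10  h7:10  h8:5  h9:0  h10:0  h11:0  h12:0.
Shift A6→6, A4→8, A5→8.
Schedule A7@1, A1@5, A2@1, A3@5, A6@6, A4@8, A5@8: h1:7  h2:7  h3:7  h4:7  h5:6  h6:6  h7:6  h8:7  h9:7  h10:5  h11:0  h12:0 — peak 7.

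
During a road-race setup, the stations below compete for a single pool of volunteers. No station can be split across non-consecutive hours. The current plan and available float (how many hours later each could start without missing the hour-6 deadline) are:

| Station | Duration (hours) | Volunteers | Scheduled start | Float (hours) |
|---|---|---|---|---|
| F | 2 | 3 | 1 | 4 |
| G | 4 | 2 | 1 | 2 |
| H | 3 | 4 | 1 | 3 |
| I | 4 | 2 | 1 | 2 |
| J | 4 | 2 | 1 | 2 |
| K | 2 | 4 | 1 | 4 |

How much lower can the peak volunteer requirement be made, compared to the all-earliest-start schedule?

7

Early-start peak: h1:17  h2:17  h3:10  h4:6  h5:0  h6:0 ⇒ 17.
Leveled (F@1, G@1, H@1, I@3, J@3, K@4): h1:9  h2:9  h3:10  h4:10  h5:8  h6:4 ⇒ 10.
Reduction 17 − 10 = 7.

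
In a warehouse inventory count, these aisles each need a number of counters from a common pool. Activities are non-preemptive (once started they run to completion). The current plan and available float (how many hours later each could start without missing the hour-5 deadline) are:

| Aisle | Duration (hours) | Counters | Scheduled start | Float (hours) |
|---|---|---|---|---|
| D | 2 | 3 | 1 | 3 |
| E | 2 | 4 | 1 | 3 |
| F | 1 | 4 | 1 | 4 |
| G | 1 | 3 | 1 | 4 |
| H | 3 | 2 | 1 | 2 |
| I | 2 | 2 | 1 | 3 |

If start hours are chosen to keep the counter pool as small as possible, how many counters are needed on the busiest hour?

Early-start (D@1, E@1, F@1, G@1, H@1, I@1) gives peak 18: h1:18  h2:11  h3:2  h4:0  h5:0.
Shift F→3, G→4, H→3, I→4.
Schedule D@1, E@1, F@3, G@4, H@3, I@4: h1:7  h2:7  h3:6  h4:7  h5:4 — peak 7.
Total counter-hours = 31 over 5 hours ⇒ peak ≥ ⌈31/5⌉ = 7, so 7 is optimal.

7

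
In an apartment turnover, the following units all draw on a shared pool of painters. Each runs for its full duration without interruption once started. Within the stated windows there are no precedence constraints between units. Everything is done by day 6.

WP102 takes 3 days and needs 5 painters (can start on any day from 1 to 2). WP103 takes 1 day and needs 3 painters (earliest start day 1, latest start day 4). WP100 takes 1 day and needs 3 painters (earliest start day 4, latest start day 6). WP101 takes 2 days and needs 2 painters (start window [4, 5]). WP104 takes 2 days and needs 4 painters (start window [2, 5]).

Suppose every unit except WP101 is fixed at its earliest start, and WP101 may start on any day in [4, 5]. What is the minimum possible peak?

WP101@4: d1:8  d2:9  d3:9  d4:5  d5:2  d6:0 → peak 9
WP101@5: d1:8  d2:9  d3:9  d4:3  d5:2  d6:2 → peak 9
Best is WP101@4, peak 9.

9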